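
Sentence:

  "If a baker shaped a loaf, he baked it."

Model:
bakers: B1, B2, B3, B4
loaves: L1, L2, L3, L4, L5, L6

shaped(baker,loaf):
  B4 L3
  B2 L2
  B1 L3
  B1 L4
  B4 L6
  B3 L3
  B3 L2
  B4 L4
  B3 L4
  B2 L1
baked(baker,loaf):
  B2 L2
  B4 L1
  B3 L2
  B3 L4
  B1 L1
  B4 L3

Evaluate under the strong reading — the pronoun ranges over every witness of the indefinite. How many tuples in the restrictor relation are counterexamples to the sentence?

6

"it" takes "a loaf" as antecedent — a donkey pronoun bound across the clause boundary.
Strong reading: for every (b,l) with shaped(b,l), baked(b,l).
Restrictor pairs: (B1,L3) ✗  (B1,L4) ✗  (B2,L1) ✗  (B2,L2) ✓  (B3,L2) ✓  (B3,L3) ✗  (B3,L4) ✓  (B4,L3) ✓  (B4,L4) ✗  (B4,L6) ✗
Counterexamples (restrictor pairs failing the scope): 6.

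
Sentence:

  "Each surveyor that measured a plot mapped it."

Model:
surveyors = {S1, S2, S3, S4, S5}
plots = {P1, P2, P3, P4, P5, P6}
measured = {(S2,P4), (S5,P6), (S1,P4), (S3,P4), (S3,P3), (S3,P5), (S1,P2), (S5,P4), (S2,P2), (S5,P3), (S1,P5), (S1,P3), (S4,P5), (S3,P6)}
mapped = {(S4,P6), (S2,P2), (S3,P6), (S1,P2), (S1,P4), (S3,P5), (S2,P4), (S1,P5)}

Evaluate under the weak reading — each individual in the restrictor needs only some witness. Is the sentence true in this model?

"it" takes "a plot" as antecedent — a donkey pronoun bound across the clause boundary.
Weak reading: every surveyor s with some measured-plot has at least one measured-plot p such that mapped(s,p).
Per surveyor: S1:✓  S2:✓  S3:✓  S4:✗  S5:✗
S4 has no witness among its measured-plots.

False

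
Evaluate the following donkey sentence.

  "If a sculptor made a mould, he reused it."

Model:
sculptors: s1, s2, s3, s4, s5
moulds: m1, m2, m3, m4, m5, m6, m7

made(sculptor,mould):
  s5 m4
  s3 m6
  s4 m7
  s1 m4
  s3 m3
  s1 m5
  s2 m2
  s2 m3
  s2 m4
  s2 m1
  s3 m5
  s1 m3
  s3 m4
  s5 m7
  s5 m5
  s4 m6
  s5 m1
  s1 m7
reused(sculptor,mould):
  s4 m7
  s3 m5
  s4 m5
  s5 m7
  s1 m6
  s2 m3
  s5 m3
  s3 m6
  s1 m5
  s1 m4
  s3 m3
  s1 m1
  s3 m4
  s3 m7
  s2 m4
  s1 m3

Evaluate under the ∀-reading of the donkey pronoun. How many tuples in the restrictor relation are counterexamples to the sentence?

7

"it" takes "a mould" as antecedent — a donkey pronoun bound across the clause boundary.
Strong reading: for every (s,m) with made(s,m), reused(s,m).
Restrictor pairs: (s1,m3) ✓  (s1,m4) ✓  (s1,m5) ✓  (s1,m7) ✗  (s2,m1) ✗  (s2,m2) ✗  (s2,m3) ✓  (s2,m4) ✓  (s3,m3) ✓  (s3,m4) ✓  (s3,m5) ✓  (s3,m6) ✓  (s4,m6) ✗  (s4,m7) ✓  (s5,m1) ✗  (s5,m4) ✗  (s5,m5) ✗  (s5,m7) ✓
Counterexamples (restrictor pairs failing the scope): 7.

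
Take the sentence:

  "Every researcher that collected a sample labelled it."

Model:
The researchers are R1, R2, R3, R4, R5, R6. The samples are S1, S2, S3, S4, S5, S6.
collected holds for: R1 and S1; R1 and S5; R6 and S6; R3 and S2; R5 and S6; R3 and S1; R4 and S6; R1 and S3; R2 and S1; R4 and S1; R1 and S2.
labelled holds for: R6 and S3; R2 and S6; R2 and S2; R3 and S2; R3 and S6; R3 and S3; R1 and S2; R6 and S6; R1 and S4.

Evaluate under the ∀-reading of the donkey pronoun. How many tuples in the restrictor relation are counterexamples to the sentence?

8

"it" takes "a sample" as antecedent — a donkey pronoun bound across the clause boundary.
Strong reading: for every (r,s) with collected(r,s), labelled(r,s).
Restrictor pairs: (R1,S1) ✗  (R1,S2) ✓  (R1,S3) ✗  (R1,S5) ✗  (R2,S1) ✗  (R3,S1) ✗  (R3,S2) ✓  (R4,S1) ✗  (R4,S6) ✗  (R5,S6) ✗  (R6,S6) ✓
Counterexamples (restrictor pairs failing the scope): 8.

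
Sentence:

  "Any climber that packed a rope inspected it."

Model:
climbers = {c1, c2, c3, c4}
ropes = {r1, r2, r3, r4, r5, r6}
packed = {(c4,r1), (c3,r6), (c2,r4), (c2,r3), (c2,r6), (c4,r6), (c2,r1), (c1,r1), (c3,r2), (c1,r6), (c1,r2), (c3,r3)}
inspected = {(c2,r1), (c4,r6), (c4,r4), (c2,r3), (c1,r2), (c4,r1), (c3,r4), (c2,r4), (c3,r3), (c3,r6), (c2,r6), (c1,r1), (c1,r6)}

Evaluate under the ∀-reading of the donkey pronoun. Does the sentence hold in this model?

False

"it" takes "a rope" as antecedent — a donkey pronoun bound across the clause boundary.
Strong reading: for every (c,r) with packed(c,r), inspected(c,r).
Restrictor pairs: (c1,r1) ✓  (c1,r2) ✓  (c1,r6) ✓  (c2,r1) ✓  (c2,r3) ✓  (c2,r4) ✓  (c2,r6) ✓  (c3,r2) ✗  (c3,r3) ✓  (c3,r6) ✓  (c4,r1) ✓  (c4,r6) ✓
Counterexample: (c3,r2) is in packed but fails the scope.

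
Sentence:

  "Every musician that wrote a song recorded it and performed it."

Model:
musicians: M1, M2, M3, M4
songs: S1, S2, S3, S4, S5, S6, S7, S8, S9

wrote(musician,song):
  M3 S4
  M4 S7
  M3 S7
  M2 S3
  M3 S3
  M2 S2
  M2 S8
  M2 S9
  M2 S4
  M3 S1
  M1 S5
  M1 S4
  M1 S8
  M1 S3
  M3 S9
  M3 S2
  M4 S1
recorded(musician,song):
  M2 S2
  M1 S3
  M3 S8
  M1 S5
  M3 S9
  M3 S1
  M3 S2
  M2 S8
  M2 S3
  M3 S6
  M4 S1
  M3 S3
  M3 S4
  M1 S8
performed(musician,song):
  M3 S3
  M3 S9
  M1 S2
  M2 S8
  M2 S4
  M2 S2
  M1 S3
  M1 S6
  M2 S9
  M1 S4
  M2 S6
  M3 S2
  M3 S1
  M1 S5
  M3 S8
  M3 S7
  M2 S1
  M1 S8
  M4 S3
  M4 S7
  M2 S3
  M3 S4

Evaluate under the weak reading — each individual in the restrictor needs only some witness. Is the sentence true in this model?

"it" takes "a song" as antecedent — a donkey pronoun bound across the clause boundary.
Weak reading: every musician m with some wrote-song has at least one wrote-song s such that recorded(m,s) ∧ performed(m,s).
Per musician: M1:✓  M2:✓  M3:✓  M4:✗
M4 has no witness among its wrote-songs.

False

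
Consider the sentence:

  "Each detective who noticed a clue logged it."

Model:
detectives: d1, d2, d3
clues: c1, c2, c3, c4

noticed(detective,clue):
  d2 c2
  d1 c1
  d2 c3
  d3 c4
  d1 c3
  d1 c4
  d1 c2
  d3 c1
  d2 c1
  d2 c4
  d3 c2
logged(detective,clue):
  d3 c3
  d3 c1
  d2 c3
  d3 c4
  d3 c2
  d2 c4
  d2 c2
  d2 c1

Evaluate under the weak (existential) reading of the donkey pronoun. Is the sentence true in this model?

False

"it" takes "a clue" as antecedent — a donkey pronoun bound across the clause boundary.
Weak reading: every detective d with some noticed-clue has at least one noticed-clue c such that logged(d,c).
Per detective: d1:✗  d2:✓  d3:✓
d1 has no witness among its noticed-clues.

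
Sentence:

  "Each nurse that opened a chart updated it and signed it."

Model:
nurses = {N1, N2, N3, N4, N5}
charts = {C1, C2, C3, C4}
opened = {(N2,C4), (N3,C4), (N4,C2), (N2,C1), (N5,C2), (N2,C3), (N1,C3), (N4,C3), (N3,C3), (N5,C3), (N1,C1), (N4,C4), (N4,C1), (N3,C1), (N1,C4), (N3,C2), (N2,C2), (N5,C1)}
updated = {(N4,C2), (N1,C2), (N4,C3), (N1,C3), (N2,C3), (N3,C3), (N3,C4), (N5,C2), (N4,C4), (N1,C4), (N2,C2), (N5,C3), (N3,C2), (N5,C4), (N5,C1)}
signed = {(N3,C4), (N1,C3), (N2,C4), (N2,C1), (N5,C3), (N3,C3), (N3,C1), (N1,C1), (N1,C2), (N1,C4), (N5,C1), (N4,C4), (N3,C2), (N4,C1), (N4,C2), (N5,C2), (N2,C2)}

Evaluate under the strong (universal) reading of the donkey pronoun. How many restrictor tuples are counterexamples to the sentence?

7

"it" takes "a chart" as antecedent — a donkey pronoun bound across the clause boundary.
Strong reading: for every (n,c) with opened(n,c), updated(n,c) ∧ signed(n,c).
Restrictor pairs: (N1,C1) ✗  (N1,C3) ✓  (N1,C4) ✓  (N2,C1) ✗  (N2,C2) ✓  (N2,C3) ✗  (N2,C4) ✗  (N3,C1) ✗  (N3,C2) ✓  (N3,C3) ✓  (N3,C4) ✓  (N4,C1) ✗  (N4,C2) ✓  (N4,C3) ✗  (N4,C4) ✓  (N5,C1) ✓  (N5,C2) ✓  (N5,C3) ✓
Counterexamples (restrictor pairs failing the scope): 7.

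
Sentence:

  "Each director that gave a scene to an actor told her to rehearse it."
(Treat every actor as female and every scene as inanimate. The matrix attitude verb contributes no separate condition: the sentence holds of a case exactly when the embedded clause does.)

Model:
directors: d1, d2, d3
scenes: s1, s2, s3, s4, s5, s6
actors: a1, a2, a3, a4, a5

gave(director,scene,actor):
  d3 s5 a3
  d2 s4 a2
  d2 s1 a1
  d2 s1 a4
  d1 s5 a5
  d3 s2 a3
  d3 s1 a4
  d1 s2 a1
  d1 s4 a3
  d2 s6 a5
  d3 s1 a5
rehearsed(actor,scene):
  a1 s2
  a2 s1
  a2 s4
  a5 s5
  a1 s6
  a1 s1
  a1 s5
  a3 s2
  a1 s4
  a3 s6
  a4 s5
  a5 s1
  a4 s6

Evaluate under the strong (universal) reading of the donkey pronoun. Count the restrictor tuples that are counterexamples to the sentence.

5

"her" takes "an actor" as antecedent and "it" takes "a scene"; both are donkey pronouns co-varying with the restrictor.
Strong reading: for every (d,s,a) with gave(d,s,a), rehearsed(a,s).
Restrictor triples: (d1,s2,a1)→rehearsed(a1,s2) ✓  (d1,s4,a3)→rehearsed(a3,s4) ✗  (d1,s5,a5)→rehearsed(a5,s5) ✓  (d2,s1,a1)→rehearsed(a1,s1) ✓  (d2,s1,a4)→rehearsed(a4,s1) ✗  (d2,s4,a2)→rehearsed(a2,s4) ✓  (d2,s6,a5)→rehearsed(a5,s6) ✗  (d3,s1,a4)→rehearsed(a4,s1) ✗  (d3,s1,a5)→rehearsed(a5,s1) ✓  (d3,s2,a3)→rehearsed(a3,s2) ✓  (d3,s5,a3)→rehearsed(a3,s5) ✗
Counterexamples (restrictor triples failing the scope): 5.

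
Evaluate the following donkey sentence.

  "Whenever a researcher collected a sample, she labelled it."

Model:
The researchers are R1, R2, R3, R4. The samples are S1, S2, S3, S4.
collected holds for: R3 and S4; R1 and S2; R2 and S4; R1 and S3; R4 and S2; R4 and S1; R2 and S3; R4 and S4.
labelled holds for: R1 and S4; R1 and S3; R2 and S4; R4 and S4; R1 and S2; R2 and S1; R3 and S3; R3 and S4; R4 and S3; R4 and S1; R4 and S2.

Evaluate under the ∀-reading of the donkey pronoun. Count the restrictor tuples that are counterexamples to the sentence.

1

"it" takes "a sample" as antecedent — a donkey pronoun bound across the clause boundary.
Strong reading: for every (r,s) with collected(r,s), labelled(r,s).
Restrictor pairs: (R1,S2) ✓  (R1,S3) ✓  (R2,S3) ✗  (R2,S4) ✓  (R3,S4) ✓  (R4,S1) ✓  (R4,S2) ✓  (R4,S4) ✓
Counterexamples (restrictor pairs failing the scope): 1.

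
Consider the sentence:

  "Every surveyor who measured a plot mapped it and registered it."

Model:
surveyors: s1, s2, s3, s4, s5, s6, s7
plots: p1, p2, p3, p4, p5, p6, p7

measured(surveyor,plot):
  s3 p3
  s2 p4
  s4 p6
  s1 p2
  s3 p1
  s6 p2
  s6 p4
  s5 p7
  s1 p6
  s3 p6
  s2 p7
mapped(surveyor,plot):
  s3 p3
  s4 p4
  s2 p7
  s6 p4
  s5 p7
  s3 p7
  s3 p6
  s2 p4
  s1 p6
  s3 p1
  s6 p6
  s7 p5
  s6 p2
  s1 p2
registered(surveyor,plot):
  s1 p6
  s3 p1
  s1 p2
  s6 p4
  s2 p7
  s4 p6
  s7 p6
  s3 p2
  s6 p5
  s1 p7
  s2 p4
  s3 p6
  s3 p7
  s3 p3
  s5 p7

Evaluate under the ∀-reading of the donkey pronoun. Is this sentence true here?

"it" takes "a plot" as antecedent — a donkey pronoun bound across the clause boundary.
Strong reading: for every (s,p) with measured(s,p), mapped(s,p) ∧ registered(s,p).
Restrictor pairs: (s1,p2) ✓  (s1,p6) ✓  (s2,p4) ✓  (s2,p7) ✓  (s3,p1) ✓  (s3,p3) ✓  (s3,p6) ✓  (s4,p6) ✗  (s5,p7) ✓  (s6,p2) ✗  (s6,p4) ✓
Counterexample: (s4,p6) is in measured but fails the scope.

False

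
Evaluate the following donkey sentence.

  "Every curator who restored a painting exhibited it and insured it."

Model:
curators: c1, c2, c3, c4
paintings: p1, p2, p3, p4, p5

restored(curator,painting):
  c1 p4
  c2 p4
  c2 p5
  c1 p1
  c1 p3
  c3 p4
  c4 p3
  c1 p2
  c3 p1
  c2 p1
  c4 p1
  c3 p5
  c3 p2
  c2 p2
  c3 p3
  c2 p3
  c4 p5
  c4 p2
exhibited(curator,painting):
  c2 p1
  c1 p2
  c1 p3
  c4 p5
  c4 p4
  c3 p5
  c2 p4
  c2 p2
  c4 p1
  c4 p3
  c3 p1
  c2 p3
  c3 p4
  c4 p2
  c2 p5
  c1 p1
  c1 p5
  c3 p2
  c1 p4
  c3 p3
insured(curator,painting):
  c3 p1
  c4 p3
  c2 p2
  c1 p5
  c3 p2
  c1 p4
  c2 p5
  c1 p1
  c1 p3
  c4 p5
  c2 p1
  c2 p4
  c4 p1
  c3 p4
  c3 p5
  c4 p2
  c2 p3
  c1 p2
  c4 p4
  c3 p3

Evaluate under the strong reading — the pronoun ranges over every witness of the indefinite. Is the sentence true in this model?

"it" takes "a painting" as antecedent — a donkey pronoun bound across the clause boundary.
Strong reading: for every (c,p) with restored(c,p), exhibited(c,p) ∧ insured(c,p).
Restrictor pairs: (c1,p1) ✓  (c1,p2) ✓  (c1,p3) ✓  (c1,p4) ✓  (c2,p1) ✓  (c2,p2) ✓  (c2,p3) ✓  (c2,p4) ✓  (c2,p5) ✓  (c3,p1) ✓  (c3,p2) ✓  (c3,p3) ✓  (c3,p4) ✓  (c3,p5) ✓  (c4,p1) ✓  (c4,p2) ✓  (c4,p3) ✓  (c4,p5) ✓
Every restrictor pair satisfies the scope.

True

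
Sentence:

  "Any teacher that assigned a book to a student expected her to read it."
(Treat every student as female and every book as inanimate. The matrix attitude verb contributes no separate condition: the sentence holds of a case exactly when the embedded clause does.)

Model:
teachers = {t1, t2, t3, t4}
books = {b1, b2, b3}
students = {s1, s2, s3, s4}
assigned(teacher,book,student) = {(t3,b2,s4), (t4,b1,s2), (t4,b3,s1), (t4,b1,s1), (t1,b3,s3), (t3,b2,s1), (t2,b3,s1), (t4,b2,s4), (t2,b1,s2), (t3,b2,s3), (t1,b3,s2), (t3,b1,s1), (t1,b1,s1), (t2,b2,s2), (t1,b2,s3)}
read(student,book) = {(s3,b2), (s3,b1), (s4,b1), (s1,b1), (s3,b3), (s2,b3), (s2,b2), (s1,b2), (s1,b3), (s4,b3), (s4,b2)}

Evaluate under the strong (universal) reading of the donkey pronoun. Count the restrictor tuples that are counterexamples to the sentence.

2

"her" takes "a student" as antecedent and "it" takes "a book"; both are donkey pronouns co-varying with the restrictor.
Strong reading: for every (t,b,s) with assigned(t,b,s), read(s,b).
Restrictor triples: (t1,b1,s1)→read(s1,b1) ✓  (t1,b2,s3)→read(s3,b2) ✓  (t1,b3,s2)→read(s2,b3) ✓  (t1,b3,s3)→read(s3,b3) ✓  (t2,b1,s2)→read(s2,b1) ✗  (t2,b2,s2)→read(s2,b2) ✓  (t2,b3,s1)→read(s1,b3) ✓  (t3,b1,s1)→read(s1,b1) ✓  (t3,b2,s1)→read(s1,b2) ✓  (t3,b2,s3)→read(s3,b2) ✓  (t3,b2,s4)→read(s4,b2) ✓  (t4,b1,s1)→read(s1,b1) ✓  (t4,b1,s2)→read(s2,b1) ✗  (t4,b2,s4)→read(s4,b2) ✓  (t4,b3,s1)→read(s1,b3) ✓
Counterexamples (restrictor triples failing the scope): 2.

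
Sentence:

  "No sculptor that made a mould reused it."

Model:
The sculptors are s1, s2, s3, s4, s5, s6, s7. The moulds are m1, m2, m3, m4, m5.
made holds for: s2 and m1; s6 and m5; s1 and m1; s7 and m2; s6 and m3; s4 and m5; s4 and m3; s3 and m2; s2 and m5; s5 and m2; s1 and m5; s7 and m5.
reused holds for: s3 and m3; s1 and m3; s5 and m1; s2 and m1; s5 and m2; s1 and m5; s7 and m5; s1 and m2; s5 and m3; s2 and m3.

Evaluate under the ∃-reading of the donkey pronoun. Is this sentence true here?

"it" takes "a mould" as antecedent — a donkey pronoun bound across the clause boundary.
Truth condition: for no (s,m) with made(s,m) does reused(s,m) hold.
Restrictor pairs — does the scope hold? (s1,m1):fails  (s1,m5):holds  (s2,m1):holds  (s2,m5):fails  (s3,m2):fails  (s4,m3):fails  (s4,m5):fails  (s5,m2):holds  (s6,m3):fails  (s6,m5):fails  (s7,m2):fails  (s7,m5):holds
Scope holds for 4 pair(s), so the sentence is false.

False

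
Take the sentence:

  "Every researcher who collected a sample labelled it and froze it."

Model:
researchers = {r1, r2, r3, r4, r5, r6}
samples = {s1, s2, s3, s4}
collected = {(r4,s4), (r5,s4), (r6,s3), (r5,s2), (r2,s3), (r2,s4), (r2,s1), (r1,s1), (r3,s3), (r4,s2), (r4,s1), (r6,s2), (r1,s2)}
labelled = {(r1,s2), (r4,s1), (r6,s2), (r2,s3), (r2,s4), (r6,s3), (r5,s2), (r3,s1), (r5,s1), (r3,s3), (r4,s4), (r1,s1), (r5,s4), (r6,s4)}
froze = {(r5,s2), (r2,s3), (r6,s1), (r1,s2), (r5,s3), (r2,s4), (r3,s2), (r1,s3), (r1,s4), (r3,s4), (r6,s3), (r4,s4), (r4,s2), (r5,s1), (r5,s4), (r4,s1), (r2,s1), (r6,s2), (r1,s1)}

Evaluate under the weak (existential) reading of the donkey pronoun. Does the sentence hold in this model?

False

"it" takes "a sample" as antecedent — a donkey pronoun bound across the clause boundary.
Weak reading: every researcher r with some collected-sample has at least one collected-sample s such that labelled(r,s) ∧ froze(r,s).
Per researcher: r1:✓  r2:✓  r3:✗  r4:✓  r5:✓  r6:✓
r3 has no witness among its collected-samples.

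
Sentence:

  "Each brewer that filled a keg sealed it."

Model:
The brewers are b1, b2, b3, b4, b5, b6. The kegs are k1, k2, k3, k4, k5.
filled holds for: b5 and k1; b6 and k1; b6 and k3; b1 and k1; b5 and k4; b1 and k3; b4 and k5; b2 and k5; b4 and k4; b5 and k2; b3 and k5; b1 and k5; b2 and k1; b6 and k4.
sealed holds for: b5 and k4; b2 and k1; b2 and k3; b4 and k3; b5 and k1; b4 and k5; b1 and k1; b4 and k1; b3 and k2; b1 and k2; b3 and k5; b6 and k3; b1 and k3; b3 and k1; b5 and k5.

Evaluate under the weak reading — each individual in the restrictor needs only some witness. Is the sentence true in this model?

True

"it" takes "a keg" as antecedent — a donkey pronoun bound across the clause boundary.
Weak reading: every brewer b with some filled-keg has at least one filled-keg k such that sealed(b,k).
Per brewer: b1:✓  b2:✓  b3:✓  b4:✓  b5:✓  b6:✓
Every brewer in the restrictor has a witness.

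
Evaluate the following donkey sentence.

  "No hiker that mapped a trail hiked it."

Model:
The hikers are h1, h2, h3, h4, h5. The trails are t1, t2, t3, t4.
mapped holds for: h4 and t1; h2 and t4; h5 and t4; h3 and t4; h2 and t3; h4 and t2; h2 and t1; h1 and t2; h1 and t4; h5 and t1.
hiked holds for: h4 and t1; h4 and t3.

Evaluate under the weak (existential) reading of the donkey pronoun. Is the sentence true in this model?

False

"it" takes "a trail" as antecedent — a donkey pronoun bound across the clause boundary.
Truth condition: for no (h,t) with mapped(h,t) does hiked(h,t) hold.
Restrictor pairs — does the scope hold? (h1,t2):fails  (h1,t4):fails  (h2,t1):fails  (h2,t3):fails  (h2,t4):fails  (h3,t4):fails  (h4,t1):holds  (h4,t2):fails  (h5,t1):fails  (h5,t4):fails
Scope holds for 1 pair(s), so the sentence is false.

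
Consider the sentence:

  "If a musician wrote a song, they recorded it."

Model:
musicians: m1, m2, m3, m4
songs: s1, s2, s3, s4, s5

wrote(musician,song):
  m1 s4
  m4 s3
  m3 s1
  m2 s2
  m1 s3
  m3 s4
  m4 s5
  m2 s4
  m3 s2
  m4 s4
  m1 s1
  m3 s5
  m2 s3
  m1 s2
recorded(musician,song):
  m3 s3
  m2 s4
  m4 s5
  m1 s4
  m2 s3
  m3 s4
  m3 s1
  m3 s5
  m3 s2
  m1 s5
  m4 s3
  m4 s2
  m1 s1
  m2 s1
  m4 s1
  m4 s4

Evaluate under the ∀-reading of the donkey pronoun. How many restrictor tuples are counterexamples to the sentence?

"it" takes "a song" as antecedent — a donkey pronoun bound across the clause boundary.
Strong reading: for every (m,s) with wrote(m,s), recorded(m,s).
Restrictor pairs: (m1,s1) ✓  (m1,s2) ✗  (m1,s3) ✗  (m1,s4) ✓  (m2,s2) ✗  (m2,s3) ✓  (m2,s4) ✓  (m3,s1) ✓  (m3,s2) ✓  (m3,s4) ✓  (m3,s5) ✓  (m4,s3) ✓  (m4,s4) ✓  (m4,s5) ✓
Counterexamples (restrictor pairs failing the scope): 3.

3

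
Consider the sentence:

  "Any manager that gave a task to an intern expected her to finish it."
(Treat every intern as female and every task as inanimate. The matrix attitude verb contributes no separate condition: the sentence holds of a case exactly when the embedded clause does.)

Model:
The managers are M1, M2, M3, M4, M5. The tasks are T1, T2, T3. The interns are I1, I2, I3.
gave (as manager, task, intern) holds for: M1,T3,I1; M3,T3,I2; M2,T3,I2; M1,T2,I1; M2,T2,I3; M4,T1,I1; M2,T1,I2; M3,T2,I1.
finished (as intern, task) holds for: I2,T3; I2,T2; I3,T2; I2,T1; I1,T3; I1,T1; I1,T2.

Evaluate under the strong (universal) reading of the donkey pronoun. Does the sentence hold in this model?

True

"her" takes "an intern" as antecedent and "it" takes "a task"; both are donkey pronouns co-varying with the restrictor.
Strong reading: for every (m,t,i) with gave(m,t,i), finished(i,t).
Restrictor triples: (M1,T2,I1)→finished(I1,T2) ✓  (M1,T3,I1)→finished(I1,T3) ✓  (M2,T1,I2)→finished(I2,T1) ✓  (M2,T2,I3)→finished(I3,T2) ✓  (M2,T3,I2)→finished(I2,T3) ✓  (M3,T2,I1)→finished(I1,T2) ✓  (M3,T3,I2)→finished(I2,T3) ✓  (M4,T1,I1)→finished(I1,T1) ✓
Every restrictor triple satisfies the scope.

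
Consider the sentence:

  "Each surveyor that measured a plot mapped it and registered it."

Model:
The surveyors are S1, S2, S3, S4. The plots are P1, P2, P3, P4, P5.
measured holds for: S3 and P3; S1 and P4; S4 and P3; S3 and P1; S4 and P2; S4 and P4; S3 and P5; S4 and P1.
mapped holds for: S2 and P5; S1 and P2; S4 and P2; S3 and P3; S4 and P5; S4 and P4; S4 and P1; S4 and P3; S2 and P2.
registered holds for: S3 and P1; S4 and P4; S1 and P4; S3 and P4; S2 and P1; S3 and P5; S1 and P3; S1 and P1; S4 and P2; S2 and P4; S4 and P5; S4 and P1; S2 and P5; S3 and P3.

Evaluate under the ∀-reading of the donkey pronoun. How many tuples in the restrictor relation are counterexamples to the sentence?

"it" takes "a plot" as antecedent — a donkey pronoun bound across the clause boundary.
Strong reading: for every (s,p) with measured(s,p), mapped(s,p) ∧ registered(s,p).
Restrictor pairs: (S1,P4) ✗  (S3,P1) ✗  (S3,P3) ✓  (S3,P5) ✗  (S4,P1) ✓  (S4,P2) ✓  (S4,P3) ✗  (S4,P4) ✓
Counterexamples (restrictor pairs failing the scope): 4.

4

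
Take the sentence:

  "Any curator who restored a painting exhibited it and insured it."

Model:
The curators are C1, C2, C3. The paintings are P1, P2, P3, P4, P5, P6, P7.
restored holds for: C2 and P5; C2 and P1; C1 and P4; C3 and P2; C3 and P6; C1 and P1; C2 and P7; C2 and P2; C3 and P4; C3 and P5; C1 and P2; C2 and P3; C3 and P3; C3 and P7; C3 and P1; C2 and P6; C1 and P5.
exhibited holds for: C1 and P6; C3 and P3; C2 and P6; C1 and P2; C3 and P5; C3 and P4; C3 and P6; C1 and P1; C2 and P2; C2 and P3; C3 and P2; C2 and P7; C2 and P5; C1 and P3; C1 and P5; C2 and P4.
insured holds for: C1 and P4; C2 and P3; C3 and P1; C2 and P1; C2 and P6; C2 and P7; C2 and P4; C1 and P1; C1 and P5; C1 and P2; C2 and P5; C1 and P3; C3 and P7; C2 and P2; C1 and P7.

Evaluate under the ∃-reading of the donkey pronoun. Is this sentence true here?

False

"it" takes "a painting" as antecedent — a donkey pronoun bound across the clause boundary.
Weak reading: every curator c with some restored-painting has at least one restored-painting p such that exhibited(c,p) ∧ insured(c,p).
Per curator: C1:✓  C2:✓  C3:✗
C3 has no witness among its restored-paintings.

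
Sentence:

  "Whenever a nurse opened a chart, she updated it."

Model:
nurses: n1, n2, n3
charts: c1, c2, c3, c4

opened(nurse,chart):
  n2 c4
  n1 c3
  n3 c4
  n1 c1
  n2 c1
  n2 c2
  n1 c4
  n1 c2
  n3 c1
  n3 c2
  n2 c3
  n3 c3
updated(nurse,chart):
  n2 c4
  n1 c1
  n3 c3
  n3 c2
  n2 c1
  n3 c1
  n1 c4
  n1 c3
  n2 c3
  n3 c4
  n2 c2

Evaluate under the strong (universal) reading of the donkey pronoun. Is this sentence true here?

False

"it" takes "a chart" as antecedent — a donkey pronoun bound across the clause boundary.
Strong reading: for every (n,c) with opened(n,c), updated(n,c).
Restrictor pairs: (n1,c1) ✓  (n1,c2) ✗  (n1,c3) ✓  (n1,c4) ✓  (n2,c1) ✓  (n2,c2) ✓  (n2,c3) ✓  (n2,c4) ✓  (n3,c1) ✓  (n3,c2) ✓  (n3,c3) ✓  (n3,c4) ✓
Counterexample: (n1,c2) is in opened but fails the scope.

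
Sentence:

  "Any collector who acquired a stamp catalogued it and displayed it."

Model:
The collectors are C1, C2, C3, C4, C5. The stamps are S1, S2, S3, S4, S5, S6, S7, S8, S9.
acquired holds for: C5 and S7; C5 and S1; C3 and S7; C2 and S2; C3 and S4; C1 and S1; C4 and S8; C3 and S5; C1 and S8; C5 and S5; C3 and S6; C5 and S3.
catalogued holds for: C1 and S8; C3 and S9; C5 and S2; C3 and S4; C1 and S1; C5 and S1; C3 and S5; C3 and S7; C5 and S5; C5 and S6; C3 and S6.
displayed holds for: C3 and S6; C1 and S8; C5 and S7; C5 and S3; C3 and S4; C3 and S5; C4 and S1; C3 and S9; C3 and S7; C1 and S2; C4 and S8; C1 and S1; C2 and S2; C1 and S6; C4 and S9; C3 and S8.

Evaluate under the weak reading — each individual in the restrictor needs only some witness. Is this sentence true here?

False

"it" takes "a stamp" as antecedent — a donkey pronoun bound across the clause boundary.
Weak reading: every collector c with some acquired-stamp has at least one acquired-stamp s such that catalogued(c,s) ∧ displayed(c,s).
Per collector: C1:✓  C2:✗  C3:✓  C4:✗  C5:✗
C2 has no witness among its acquired-stamps.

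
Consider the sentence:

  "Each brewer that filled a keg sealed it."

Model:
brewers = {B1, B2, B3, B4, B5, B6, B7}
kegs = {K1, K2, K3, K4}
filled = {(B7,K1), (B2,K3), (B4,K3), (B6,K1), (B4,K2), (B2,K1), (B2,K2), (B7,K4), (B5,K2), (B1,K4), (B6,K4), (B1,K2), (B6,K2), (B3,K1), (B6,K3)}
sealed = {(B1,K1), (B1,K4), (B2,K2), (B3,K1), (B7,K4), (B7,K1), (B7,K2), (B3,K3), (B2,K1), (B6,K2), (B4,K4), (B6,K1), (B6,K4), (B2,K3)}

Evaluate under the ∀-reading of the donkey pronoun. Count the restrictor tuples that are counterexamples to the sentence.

5

"it" takes "a keg" as antecedent — a donkey pronoun bound across the clause boundary.
Strong reading: for every (b,k) with filled(b,k), sealed(b,k).
Restrictor pairs: (B1,K2) ✗  (B1,K4) ✓  (B2,K1) ✓  (B2,K2) ✓  (B2,K3) ✓  (B3,K1) ✓  (B4,K2) ✗  (B4,K3) ✗  (B5,K2) ✗  (B6,K1) ✓  (B6,K2) ✓  (B6,K3) ✗  (B6,K4) ✓  (B7,K1) ✓  (B7,K4) ✓
Counterexamples (restrictor pairs failing the scope): 5.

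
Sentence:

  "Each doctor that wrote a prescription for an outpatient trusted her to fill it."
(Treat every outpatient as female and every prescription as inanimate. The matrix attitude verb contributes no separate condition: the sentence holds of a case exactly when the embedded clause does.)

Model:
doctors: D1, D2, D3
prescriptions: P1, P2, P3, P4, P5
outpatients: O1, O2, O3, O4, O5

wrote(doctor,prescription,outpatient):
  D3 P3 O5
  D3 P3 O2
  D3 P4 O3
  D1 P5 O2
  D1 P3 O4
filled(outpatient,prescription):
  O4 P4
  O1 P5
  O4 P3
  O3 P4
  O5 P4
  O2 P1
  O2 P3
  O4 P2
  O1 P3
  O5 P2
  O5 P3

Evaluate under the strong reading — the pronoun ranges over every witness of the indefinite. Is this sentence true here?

False

"her" takes "an outpatient" as antecedent and "it" takes "a prescription"; both are donkey pronouns co-varying with the restrictor.
Strong reading: for every (d,p,o) with wrote(d,p,o), filled(o,p).
Restrictor triples: (D1,P3,O4)→filled(O4,P3) ✓  (D1,P5,O2)→filled(O2,P5) ✗  (D3,P3,O2)→filled(O2,P3) ✓  (D3,P3,O5)→filled(O5,P3) ✓  (D3,P4,O3)→filled(O3,P4) ✓
Counterexample: (D1,P5,O2) — filled(O2,P5) does not hold.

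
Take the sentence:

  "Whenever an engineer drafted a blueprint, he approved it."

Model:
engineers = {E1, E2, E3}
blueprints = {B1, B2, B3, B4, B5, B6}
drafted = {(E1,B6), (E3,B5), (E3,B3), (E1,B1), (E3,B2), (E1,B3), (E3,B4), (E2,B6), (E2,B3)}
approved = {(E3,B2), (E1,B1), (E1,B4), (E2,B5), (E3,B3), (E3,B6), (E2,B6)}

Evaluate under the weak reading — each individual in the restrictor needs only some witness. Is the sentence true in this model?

True

"it" takes "a blueprint" as antecedent — a donkey pronoun bound across the clause boundary.
Weak reading: every engineer e with some drafted-blueprint has at least one drafted-blueprint b such that approved(e,b).
Per engineer: E1:✓  E2:✓  E3:✓
Every engineer in the restrictor has a witness.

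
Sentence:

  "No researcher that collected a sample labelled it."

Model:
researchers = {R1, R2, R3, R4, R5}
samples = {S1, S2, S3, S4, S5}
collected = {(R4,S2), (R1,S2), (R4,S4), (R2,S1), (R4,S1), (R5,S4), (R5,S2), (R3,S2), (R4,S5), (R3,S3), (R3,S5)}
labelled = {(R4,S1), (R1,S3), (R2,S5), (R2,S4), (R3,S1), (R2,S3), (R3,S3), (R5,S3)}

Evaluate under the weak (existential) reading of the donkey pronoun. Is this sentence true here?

"it" takes "a sample" as antecedent — a donkey pronoun bound across the clause boundary.
Truth condition: for no (r,s) with collected(r,s) does labelled(r,s) hold.
Restrictor pairs — does the scope hold? (R1,S2):fails  (R2,S1):fails  (R3,S2):fails  (R3,S3):holds  (R3,S5):fails  (R4,S1):holds  (R4,S2):fails  (R4,S4):fails  (R4,S5):fails  (R5,S2):fails  (R5,S4):fails
Scope holds for 2 pair(s), so the sentence is false.

False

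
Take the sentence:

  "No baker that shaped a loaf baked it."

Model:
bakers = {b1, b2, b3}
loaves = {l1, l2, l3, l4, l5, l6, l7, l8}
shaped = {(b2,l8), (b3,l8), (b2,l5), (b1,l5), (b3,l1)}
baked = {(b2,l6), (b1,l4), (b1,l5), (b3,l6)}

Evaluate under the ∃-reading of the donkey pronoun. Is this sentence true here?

False

"it" takes "a loaf" as antecedent — a donkey pronoun bound across the clause boundary.
Truth condition: for no (b,l) with shaped(b,l) does baked(b,l) hold.
Restrictor pairs — does the scope hold? (b1,l5):holds  (b2,l5):fails  (b2,l8):fails  (b3,l1):fails  (b3,l8):fails
Scope holds for 1 pair(s), so the sentence is false.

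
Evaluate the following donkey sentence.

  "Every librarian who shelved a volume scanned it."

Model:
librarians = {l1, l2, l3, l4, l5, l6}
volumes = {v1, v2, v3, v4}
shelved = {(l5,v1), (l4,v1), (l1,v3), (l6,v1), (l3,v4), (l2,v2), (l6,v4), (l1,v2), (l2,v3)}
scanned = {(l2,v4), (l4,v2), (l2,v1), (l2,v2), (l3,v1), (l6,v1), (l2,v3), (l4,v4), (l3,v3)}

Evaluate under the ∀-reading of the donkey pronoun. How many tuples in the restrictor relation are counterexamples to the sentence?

6

"it" takes "a volume" as antecedent — a donkey pronoun bound across the clause boundary.
Strong reading: for every (l,v) with shelved(l,v), scanned(l,v).
Restrictor pairs: (l1,v2) ✗  (l1,v3) ✗  (l2,v2) ✓  (l2,v3) ✓  (l3,v4) ✗  (l4,v1) ✗  (l5,v1) ✗  (l6,v1) ✓  (l6,v4) ✗
Counterexamples (restrictor pairs failing the scope): 6.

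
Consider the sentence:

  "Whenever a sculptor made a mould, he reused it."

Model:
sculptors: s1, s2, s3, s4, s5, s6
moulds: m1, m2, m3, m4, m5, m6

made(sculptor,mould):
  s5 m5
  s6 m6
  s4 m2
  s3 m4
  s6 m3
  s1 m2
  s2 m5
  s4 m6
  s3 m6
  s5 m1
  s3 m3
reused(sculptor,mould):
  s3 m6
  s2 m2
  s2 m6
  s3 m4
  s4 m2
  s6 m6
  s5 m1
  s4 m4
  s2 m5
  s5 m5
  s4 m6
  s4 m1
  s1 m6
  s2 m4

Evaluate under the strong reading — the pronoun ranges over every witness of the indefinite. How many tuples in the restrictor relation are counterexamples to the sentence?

3

"it" takes "a mould" as antecedent — a donkey pronoun bound across the clause boundary.
Strong reading: for every (s,m) with made(s,m), reused(s,m).
Restrictor pairs: (s1,m2) ✗  (s2,m5) ✓  (s3,m3) ✗  (s3,m4) ✓  (s3,m6) ✓  (s4,m2) ✓  (s4,m6) ✓  (s5,m1) ✓  (s5,m5) ✓  (s6,m3) ✗  (s6,m6) ✓
Counterexamples (restrictor pairs failing the scope): 3.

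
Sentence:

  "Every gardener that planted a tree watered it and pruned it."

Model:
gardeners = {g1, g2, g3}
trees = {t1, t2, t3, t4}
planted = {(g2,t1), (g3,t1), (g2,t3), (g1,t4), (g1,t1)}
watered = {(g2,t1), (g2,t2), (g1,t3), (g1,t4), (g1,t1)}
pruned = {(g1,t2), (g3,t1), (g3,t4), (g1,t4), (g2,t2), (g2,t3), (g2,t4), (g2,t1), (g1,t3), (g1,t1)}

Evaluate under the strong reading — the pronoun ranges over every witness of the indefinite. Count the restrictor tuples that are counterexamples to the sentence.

"it" takes "a tree" as antecedent — a donkey pronoun bound across the clause boundary.
Strong reading: for every (g,t) with planted(g,t), watered(g,t) ∧ pruned(g,t).
Restrictor pairs: (g1,t1) ✓  (g1,t4) ✓  (g2,t1) ✓  (g2,t3) ✗  (g3,t1) ✗
Counterexamples (restrictor pairs failing the scope): 2.

2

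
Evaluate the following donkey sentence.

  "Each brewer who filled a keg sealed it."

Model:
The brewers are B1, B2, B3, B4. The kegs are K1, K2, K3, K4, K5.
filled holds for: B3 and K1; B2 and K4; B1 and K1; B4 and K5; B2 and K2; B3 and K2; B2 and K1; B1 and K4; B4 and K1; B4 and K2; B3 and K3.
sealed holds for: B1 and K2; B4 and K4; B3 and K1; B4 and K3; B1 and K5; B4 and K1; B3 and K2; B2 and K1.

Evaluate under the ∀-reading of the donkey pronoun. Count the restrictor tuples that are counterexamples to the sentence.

"it" takes "a keg" as antecedent — a donkey pronoun bound across the clause boundary.
Strong reading: for every (b,k) with filled(b,k), sealed(b,k).
Restrictor pairs: (B1,K1) ✗  (B1,K4) ✗  (B2,K1) ✓  (B2,K2) ✗  (B2,K4) ✗  (B3,K1) ✓  (B3,K2) ✓  (B3,K3) ✗  (B4,K1) ✓  (B4,K2) ✗  (B4,K5) ✗
Counterexamples (restrictor pairs failing the scope): 7.

7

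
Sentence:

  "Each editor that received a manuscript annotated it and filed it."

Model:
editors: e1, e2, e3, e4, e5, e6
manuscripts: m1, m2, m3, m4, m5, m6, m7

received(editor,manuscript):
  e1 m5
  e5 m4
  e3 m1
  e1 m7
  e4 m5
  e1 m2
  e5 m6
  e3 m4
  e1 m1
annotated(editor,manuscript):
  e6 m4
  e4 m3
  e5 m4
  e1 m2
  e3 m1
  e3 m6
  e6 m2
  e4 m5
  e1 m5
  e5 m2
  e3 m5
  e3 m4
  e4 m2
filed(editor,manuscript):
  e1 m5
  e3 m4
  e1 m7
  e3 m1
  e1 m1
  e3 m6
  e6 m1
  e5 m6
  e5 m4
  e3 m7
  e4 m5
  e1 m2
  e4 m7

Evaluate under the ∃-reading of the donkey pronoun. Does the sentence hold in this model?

"it" takes "a manuscript" as antecedent — a donkey pronoun bound across the clause boundary.
Weak reading: every editor e with some received-manuscript has at least one received-manuscript m such that annotated(e,m) ∧ filed(e,m).
Per editor: e1:✓  e3:✓  e4:✓  e5:✓
Every editor in the restrictor has a witness.

True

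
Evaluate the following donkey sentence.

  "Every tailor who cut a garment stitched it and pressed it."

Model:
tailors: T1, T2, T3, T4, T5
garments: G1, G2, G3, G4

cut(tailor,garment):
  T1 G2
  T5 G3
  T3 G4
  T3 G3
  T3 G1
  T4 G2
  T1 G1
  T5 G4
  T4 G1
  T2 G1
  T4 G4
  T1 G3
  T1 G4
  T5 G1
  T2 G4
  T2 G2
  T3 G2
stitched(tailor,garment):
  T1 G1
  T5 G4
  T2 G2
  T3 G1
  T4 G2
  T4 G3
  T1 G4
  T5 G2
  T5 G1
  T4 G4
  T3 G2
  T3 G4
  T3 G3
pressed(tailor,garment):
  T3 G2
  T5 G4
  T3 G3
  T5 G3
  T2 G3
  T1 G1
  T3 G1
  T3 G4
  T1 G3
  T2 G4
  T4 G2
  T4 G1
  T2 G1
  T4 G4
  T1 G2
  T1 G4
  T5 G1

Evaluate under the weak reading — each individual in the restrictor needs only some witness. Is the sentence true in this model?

False

"it" takes "a garment" as antecedent — a donkey pronoun bound across the clause boundary.
Weak reading: every tailor t with some cut-garment has at least one cut-garment g such that stitched(t,g) ∧ pressed(t,g).
Per tailor: T1:✓  T2:✗  T3:✓  T4:✓  T5:✓
T2 has no witness among its cut-garments.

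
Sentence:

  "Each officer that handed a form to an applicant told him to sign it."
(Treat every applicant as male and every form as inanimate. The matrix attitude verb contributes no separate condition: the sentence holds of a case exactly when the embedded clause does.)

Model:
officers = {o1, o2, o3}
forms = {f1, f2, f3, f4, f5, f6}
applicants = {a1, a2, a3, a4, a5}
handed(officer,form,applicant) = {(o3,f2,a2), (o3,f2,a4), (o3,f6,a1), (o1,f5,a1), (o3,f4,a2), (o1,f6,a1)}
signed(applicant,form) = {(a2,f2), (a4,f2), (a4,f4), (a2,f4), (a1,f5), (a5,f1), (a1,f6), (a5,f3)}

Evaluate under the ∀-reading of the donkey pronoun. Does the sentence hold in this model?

"him" takes "an applicant" as antecedent and "it" takes "a form"; both are donkey pronouns co-varying with the restrictor.
Strong reading: for every (o,f,a) with handed(o,f,a), signed(a,f).
Restrictor triples: (o1,f5,a1)→signed(a1,f5) ✓  (o1,f6,a1)→signed(a1,f6) ✓  (o3,f2,a2)→signed(a2,f2) ✓  (o3,f2,a4)→signed(a4,f2) ✓  (o3,f4,a2)→signed(a2,f4) ✓  (o3,f6,a1)→signed(a1,f6) ✓
Every restrictor triple satisfies the scope.

True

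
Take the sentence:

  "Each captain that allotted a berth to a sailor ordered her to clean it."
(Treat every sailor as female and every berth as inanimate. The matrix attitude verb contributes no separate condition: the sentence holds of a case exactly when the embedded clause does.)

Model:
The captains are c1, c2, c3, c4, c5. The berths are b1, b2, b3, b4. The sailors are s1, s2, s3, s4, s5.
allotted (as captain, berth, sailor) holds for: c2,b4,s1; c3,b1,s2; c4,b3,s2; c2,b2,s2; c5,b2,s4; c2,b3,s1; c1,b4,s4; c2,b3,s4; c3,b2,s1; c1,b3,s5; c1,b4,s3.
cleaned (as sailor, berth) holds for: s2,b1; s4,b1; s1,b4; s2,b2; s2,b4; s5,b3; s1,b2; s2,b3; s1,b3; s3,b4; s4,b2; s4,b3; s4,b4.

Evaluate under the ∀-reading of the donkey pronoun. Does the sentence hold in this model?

"her" takes "a sailor" as antecedent and "it" takes "a berth"; both are donkey pronouns co-varying with the restrictor.
Strong reading: for every (c,b,s) with allotted(c,b,s), cleaned(s,b).
Restrictor triples: (c1,b3,s5)→cleaned(s5,b3) ✓  (c1,b4,s3)→cleaned(s3,b4) ✓  (c1,b4,s4)→cleaned(s4,b4) ✓  (c2,b2,s2)→cleaned(s2,b2) ✓  (c2,b3,s1)→cleaned(s1,b3) ✓  (c2,b3,s4)→cleaned(s4,b3) ✓  (c2,b4,s1)→cleaned(s1,b4) ✓  (c3,b1,s2)→cleaned(s2,b1) ✓  (c3,b2,s1)→cleaned(s1,b2) ✓  (c4,b3,s2)→cleaned(s2,b3) ✓  (c5,b2,s4)→cleaned(s4,b2) ✓
Every restrictor triple satisfies the scope.

True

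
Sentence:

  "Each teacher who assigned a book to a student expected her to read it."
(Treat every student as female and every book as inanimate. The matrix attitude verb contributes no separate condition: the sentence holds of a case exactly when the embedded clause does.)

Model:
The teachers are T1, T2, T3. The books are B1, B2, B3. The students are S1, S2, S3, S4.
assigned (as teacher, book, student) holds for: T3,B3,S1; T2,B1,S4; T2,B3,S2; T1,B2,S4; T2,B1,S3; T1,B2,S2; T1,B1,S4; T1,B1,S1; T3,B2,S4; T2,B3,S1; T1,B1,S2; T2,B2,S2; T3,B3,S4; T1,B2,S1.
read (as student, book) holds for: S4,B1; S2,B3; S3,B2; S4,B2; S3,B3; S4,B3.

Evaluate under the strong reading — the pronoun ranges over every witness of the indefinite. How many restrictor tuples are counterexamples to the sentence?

8

"her" takes "a student" as antecedent and "it" takes "a book"; both are donkey pronouns co-varying with the restrictor.
Strong reading: for every (t,b,s) with assigned(t,b,s), read(s,b).
Restrictor triples: (T1,B1,S1)→read(S1,B1) ✗  (T1,B1,S2)→read(S2,B1) ✗  (T1,B1,S4)→read(S4,B1) ✓  (T1,B2,S1)→read(S1,B2) ✗  (T1,B2,S2)→read(S2,B2) ✗  (T1,B2,S4)→read(S4,B2) ✓  (T2,B1,S3)→read(S3,B1) ✗  (T2,B1,S4)→read(S4,B1) ✓  (T2,B2,S2)→read(S2,B2) ✗  (T2,B3,S1)→read(S1,B3) ✗  (T2,B3,S2)→read(S2,B3) ✓  (T3,B2,S4)→read(S4,B2) ✓  (T3,B3,S1)→read(S1,B3) ✗  (T3,B3,S4)→read(S4,B3) ✓
Counterexamples (restrictor triples failing the scope): 8.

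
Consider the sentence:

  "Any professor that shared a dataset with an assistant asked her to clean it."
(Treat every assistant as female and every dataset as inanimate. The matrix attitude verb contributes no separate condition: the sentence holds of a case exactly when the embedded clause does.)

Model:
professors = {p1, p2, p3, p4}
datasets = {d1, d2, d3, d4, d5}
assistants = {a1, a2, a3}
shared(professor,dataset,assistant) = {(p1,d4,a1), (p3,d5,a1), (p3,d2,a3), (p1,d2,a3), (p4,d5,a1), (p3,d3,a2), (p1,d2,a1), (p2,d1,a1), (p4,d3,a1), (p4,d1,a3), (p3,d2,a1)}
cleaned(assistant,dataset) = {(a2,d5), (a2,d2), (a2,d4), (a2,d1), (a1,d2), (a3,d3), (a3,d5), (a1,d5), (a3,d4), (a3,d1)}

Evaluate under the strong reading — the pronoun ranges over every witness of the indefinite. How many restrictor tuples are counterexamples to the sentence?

6

"her" takes "an assistant" as antecedent and "it" takes "a dataset"; both are donkey pronouns co-varying with the restrictor.
Strong reading: for every (p,d,a) with shared(p,d,a), cleaned(a,d).
Restrictor triples: (p1,d2,a1)→cleaned(a1,d2) ✓  (p1,d2,a3)→cleaned(a3,d2) ✗  (p1,d4,a1)→cleaned(a1,d4) ✗  (p2,d1,a1)→cleaned(a1,d1) ✗  (p3,d2,a1)→cleaned(a1,d2) ✓  (p3,d2,a3)→cleaned(a3,d2) ✗  (p3,d3,a2)→cleaned(a2,d3) ✗  (p3,d5,a1)→cleaned(a1,d5) ✓  (p4,d1,a3)→cleaned(a3,d1) ✓  (p4,d3,a1)→cleaned(a1,d3) ✗  (p4,d5,a1)→cleaned(a1,d5) ✓
Counterexamples (restrictor triples failing the scope): 6.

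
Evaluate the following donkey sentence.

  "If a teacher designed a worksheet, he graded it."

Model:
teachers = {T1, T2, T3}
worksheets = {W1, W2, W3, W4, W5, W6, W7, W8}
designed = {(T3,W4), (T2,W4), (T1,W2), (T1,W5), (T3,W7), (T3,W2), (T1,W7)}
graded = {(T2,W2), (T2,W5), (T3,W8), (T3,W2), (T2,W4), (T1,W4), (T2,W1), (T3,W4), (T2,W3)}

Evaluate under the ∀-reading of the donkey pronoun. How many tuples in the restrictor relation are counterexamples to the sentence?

4

"it" takes "a worksheet" as antecedent — a donkey pronoun bound across the clause boundary.
Strong reading: for every (t,w) with designed(t,w), graded(t,w).
Restrictor pairs: (T1,W2) ✗  (T1,W5) ✗  (T1,W7) ✗  (T2,W4) ✓  (T3,W2) ✓  (T3,W4) ✓  (T3,W7) ✗
Counterexamples (restrictor pairs failing the scope): 4.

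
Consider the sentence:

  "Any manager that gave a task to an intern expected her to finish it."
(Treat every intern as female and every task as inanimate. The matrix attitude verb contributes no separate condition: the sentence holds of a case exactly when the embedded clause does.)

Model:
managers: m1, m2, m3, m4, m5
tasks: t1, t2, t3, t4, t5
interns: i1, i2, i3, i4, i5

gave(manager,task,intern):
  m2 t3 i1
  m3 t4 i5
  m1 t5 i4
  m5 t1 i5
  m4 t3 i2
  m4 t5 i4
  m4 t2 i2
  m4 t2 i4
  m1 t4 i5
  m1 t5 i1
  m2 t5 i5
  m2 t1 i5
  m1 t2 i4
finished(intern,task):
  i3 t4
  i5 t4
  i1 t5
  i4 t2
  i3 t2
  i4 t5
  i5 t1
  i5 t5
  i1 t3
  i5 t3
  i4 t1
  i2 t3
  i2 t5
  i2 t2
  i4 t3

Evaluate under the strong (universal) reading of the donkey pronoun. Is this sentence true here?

True

"her" takes "an intern" as antecedent and "it" takes "a task"; both are donkey pronouns co-varying with the restrictor.
Strong reading: for every (m,t,i) with gave(m,t,i), finished(i,t).
Restrictor triples: (m1,t2,i4)→finished(i4,t2) ✓  (m1,t4,i5)→finished(i5,t4) ✓  (m1,t5,i1)→finished(i1,t5) ✓  (m1,t5,i4)→finished(i4,t5) ✓  (m2,t1,i5)→finished(i5,t1) ✓  (m2,t3,i1)→finished(i1,t3) ✓  (m2,t5,i5)→finished(i5,t5) ✓  (m3,t4,i5)→finished(i5,t4) ✓  (m4,t2,i2)→finished(i2,t2) ✓  (m4,t2,i4)→finished(i4,t2) ✓  (m4,t3,i2)→finished(i2,t3) ✓  (m4,t5,i4)→finished(i4,t5) ✓  (m5,t1,i5)→finished(i5,t1) ✓
Every restrictor triple satisfies the scope.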